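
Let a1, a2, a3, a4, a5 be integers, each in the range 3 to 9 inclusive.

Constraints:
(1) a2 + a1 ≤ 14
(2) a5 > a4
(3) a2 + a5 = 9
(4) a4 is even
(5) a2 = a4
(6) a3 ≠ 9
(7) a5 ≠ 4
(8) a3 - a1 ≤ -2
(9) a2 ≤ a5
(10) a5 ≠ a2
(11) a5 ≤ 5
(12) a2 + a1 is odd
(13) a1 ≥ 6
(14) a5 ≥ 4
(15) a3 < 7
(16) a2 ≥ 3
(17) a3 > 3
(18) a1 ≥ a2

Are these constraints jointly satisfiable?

Satisfiable

Setting (a1, a2, a3, a4, a5) = (9, 4, 5, 4, 5) satisfies everything: constraint 1: a2 + a1 = 13; constraint 3: a2 + a5 = 9, and the others follow.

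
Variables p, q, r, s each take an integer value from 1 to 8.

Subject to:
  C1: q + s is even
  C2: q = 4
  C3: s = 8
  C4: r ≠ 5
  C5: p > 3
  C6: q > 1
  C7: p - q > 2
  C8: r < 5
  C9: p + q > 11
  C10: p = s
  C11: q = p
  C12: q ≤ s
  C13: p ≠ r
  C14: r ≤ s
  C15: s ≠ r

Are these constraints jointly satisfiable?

Constraint 2 fixes q = 4 and constraint 3 fixes s = 8. Constraints 10 and 11 give q = p = s, so q = s. But 4 ≠ 8 — contradiction.

Unsatisfiable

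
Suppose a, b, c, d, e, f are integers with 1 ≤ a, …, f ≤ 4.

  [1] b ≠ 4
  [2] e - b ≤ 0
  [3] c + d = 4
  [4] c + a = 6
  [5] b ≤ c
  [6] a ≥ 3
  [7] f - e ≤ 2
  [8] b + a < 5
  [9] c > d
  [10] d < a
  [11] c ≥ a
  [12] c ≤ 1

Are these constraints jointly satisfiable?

From constraints 6 and 11: c ≥ a and a ≥ 3, so c ≥ 3. From constraint 12: c ≤ 1. But 1 < 3, so no value of c works.

Unsatisfiable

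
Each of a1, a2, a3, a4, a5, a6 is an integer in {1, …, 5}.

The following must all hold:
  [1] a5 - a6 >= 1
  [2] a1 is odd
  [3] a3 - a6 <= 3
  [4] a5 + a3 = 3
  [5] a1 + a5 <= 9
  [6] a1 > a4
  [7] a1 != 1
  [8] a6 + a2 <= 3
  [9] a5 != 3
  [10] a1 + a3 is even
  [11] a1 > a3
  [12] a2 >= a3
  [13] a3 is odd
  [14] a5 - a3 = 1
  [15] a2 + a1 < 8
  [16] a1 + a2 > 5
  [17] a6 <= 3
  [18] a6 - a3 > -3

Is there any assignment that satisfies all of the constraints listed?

Satisfiable

Take a1 = 5, a2 = 2, a3 = 1, a4 = 1, a5 = 2, a6 = 1. Then constraint 1: a5 - a6 = 1; constraint 3: a3 - a6 = 0, and every other listed constraint is also met.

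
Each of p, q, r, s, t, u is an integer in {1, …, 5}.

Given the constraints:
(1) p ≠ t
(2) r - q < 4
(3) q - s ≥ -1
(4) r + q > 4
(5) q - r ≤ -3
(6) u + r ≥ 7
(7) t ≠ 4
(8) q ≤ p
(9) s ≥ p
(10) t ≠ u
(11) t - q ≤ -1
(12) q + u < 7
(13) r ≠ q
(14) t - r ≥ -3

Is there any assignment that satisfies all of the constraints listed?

Unsatisfiable

Constraints 5, 11, and 14 give q − t ≥ 1, t − r ≥ -3, r − q ≥ 3.
Adding all 3 inequalities: the left sides telescope to 0, and the right sides sum to 1 + (-3) + 3 = 1. So 0 ≥ 1, which is false.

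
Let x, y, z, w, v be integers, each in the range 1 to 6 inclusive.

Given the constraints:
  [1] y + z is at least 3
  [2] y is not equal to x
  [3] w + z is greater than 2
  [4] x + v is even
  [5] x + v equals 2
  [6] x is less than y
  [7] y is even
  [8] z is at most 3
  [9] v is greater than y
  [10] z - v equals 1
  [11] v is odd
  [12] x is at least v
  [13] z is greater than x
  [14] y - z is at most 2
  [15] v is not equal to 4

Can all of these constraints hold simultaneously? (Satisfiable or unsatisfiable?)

Unsatisfiable

Constraints 6, 9, and 12 give v ≤ x, x < y, y < v. Chaining: v ≤ x < y < v, which forces v < v — impossible.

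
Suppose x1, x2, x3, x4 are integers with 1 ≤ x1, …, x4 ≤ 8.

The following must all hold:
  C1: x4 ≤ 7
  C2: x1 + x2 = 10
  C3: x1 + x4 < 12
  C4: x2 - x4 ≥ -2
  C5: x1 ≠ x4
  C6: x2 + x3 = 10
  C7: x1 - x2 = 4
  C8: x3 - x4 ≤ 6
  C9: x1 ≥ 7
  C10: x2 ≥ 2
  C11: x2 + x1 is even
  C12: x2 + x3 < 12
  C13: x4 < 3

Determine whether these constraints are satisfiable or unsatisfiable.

Try x1 = 7, x2 = 3, x3 = 7, x4 = 2.
Check constraint 2: x1 + x2 = 10; constraint 3: x1 + x4 = 9. The remaining constraints are straightforward to verify.

Satisfiable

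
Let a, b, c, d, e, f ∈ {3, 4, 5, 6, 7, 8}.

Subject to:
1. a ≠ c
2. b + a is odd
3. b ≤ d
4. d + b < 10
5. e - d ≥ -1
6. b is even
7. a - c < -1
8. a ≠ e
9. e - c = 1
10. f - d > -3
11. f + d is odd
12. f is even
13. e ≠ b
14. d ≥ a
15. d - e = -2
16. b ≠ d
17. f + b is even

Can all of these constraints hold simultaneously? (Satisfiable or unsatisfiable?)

Try a = 3, b = 4, c = 6, d = 5, e = 7, f = 4.
Check constraint 4: d + b = 9; constraint 5: e - d = 2. The remaining constraints are straightforward to verify.

Satisfiable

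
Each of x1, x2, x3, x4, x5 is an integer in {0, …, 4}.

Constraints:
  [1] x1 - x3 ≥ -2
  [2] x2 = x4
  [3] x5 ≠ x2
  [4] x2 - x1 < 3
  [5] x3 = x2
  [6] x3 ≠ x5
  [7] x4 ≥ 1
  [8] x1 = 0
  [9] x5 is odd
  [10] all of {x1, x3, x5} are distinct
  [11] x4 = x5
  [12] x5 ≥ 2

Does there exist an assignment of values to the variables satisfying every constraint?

From constraints 2, 5, and 11, x3 = x2 = x4 = x5, so x3 = x5. But constraint 6 says x3 ≠ x5. Contradiction.

Unsatisfiable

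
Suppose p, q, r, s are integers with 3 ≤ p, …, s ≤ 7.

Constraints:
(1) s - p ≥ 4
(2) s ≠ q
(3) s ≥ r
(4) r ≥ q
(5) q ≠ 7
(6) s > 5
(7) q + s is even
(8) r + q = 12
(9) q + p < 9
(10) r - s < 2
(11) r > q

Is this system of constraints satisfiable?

Satisfiable

The assignment p = 3, q = 5, r = 7, s = 7 works:
  constraint 1 holds since s - p = 4.
  constraint 8 holds since r + q = 12.
  constraint 9 holds since q + p = 8.
The rest check out directly.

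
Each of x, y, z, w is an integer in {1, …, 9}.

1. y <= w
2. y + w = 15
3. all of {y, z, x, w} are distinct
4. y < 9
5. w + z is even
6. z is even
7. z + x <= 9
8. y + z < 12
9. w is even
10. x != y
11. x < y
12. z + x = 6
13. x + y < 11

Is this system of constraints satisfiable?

Satisfiable

Setting (x, y, z, w) = (2, 7, 4, 8) satisfies everything: constraint 2: y + w = 15; constraint 7: z + x = 6; constraint 8: y + z = 11, and the others follow.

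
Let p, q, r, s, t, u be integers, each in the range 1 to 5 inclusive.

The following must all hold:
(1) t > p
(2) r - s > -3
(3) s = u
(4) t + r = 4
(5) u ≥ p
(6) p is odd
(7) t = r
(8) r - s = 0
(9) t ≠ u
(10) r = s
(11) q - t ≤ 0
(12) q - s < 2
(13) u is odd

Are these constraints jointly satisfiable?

Unsatisfiable

From constraints 3, 7, and 10, t = r = s = u, so t = u. But constraint 9 says t ≠ u. Contradiction.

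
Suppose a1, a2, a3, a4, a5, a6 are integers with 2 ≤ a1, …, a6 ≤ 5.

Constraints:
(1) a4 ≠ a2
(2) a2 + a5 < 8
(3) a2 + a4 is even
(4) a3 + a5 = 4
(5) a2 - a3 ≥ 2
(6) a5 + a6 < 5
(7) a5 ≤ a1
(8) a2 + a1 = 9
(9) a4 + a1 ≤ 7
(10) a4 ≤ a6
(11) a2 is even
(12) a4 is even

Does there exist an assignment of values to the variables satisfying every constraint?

One satisfying assignment is a1 = 5, a2 = 4, a3 = 2, a4 = 2, a5 = 2, a6 = 2.
For the less obvious constraints — constraint 2: a2 + a5 = 6; constraint 4: a3 + a5 = 4; constraint 5: a2 - a3 = 2 — and the others hold by inspection.

Satisfiable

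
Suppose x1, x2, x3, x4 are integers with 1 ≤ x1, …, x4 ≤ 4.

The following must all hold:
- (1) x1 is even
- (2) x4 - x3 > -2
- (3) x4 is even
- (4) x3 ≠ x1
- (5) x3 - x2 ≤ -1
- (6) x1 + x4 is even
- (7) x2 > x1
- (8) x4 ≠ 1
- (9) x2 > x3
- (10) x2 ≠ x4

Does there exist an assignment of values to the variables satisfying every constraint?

One satisfying assignment is x1 = 2, x2 = 4, x3 = 1, x4 = 2.
For the less obvious constraints — constraint 1: x1 = 2 is even; constraint 2: x4 - x3 = 1; constraint 5: x3 - x2 = -3 — and the others hold by inspection.

Satisfiable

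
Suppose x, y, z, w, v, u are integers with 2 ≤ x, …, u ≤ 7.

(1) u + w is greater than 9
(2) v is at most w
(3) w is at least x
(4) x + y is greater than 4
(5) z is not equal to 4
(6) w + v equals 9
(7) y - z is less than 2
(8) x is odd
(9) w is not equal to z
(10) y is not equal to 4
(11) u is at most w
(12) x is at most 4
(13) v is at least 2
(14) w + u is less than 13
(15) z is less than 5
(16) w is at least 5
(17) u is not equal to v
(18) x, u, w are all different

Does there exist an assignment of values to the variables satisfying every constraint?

Satisfiable

Take x = 3, y = 3, z = 2, w = 6, v = 3, u = 5. Then constraint 1: u + w = 11; constraint 4: x + y = 6, and every other listed constraint is also met.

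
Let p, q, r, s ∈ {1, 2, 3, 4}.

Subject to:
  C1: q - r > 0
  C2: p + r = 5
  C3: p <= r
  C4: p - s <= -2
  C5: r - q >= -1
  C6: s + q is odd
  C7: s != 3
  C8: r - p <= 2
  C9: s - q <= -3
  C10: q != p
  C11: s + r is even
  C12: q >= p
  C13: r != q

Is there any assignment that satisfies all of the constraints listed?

Unsatisfiable

Constraints 4, 5, 8, and 9 give s − p ≥ 2, p − r ≥ -2, r − q ≥ -1, q − s ≥ 3.
Adding all 4 inequalities: the left sides telescope to 0, and the right sides sum to 2 + (-2) + (-1) + 3 = 2. So 0 ≥ 2, which is false.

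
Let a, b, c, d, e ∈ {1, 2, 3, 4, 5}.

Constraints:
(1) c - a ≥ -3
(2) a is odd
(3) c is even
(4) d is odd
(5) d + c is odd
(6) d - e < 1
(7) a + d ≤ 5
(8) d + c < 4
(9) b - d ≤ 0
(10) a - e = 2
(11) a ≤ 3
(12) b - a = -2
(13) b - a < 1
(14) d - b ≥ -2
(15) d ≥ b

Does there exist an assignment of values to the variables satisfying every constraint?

Satisfiable

Take a = 3, b = 1, c = 2, d = 1, e = 1. Then constraint 1: c - a = -1; constraint 6: d - e = 0, and every other listed constraint is also met.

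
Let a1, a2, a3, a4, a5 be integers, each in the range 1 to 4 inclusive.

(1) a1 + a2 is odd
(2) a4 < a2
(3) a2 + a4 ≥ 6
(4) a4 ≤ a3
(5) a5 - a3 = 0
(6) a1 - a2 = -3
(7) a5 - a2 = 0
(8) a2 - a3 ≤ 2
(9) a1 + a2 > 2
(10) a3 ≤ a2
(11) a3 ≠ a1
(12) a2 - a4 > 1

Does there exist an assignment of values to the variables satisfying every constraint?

Take a1 = 1, a2 = 4, a3 = 4, a4 = 2, a5 = 4. Then constraint 3: a2 + a4 = 6; constraint 5: a5 - a3 = 0, and every other listed constraint is also met.

Satisfiable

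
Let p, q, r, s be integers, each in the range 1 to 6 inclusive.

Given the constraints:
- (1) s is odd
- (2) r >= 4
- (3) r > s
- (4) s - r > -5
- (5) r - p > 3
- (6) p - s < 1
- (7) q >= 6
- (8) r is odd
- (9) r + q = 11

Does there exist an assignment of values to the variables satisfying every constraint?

Satisfiable

The assignment p = 1, q = 6, r = 5, s = 1 works:
  constraint 4 holds since s - r = -4.
  constraint 5 holds since r - p = 4.
  constraint 6 holds since p - s = 0.
The rest check out directly.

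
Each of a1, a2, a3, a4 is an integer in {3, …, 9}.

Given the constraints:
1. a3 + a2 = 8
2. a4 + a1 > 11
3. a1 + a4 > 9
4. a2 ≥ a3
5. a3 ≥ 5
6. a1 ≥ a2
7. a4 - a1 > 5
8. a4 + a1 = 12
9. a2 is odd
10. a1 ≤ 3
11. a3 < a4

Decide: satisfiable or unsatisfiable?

From constraints 4 and 5: a2 ≥ a3 and a3 ≥ 5, so a2 ≥ 5. From constraints 6 and 10: a2 ≤ a1 and a1 ≤ 3, so a2 ≤ 3. But 3 < 5, so no value of a2 works.

Unsatisfiable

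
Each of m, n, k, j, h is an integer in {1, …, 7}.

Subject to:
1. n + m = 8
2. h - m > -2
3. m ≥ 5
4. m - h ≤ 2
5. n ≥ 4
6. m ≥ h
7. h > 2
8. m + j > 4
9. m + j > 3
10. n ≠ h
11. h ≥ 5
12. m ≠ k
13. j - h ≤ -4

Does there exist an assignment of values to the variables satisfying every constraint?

Unsatisfiable

From constraint 5: n ≥ 4. From constraints 6 and 11: m ≥ h ≥ 5. Hence n + m ≥ 9. But constraint 1 requires n + m = 8, and 8 < 9. Contradiction.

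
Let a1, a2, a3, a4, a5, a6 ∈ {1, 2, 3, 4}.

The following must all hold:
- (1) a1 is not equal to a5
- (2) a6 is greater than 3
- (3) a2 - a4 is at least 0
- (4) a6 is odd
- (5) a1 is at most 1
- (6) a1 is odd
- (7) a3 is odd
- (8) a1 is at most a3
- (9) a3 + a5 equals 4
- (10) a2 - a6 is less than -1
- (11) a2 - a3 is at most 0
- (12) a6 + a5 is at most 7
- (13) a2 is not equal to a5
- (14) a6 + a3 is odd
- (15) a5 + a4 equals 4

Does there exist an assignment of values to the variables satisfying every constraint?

Constraint 4 makes a6 odd and constraint 7 makes a3 odd, so a6 + a3 must be even. Constraint 14 says a6 + a3 is odd — contradiction.

Unsatisfiable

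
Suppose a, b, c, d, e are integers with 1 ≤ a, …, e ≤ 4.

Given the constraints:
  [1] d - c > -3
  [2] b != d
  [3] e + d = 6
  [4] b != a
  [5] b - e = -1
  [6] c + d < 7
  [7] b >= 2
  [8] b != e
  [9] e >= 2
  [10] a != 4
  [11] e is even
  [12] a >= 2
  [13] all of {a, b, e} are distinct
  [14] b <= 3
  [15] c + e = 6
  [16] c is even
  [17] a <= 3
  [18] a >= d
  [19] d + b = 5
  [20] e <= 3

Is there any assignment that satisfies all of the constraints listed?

Constraints 7, 9, 12, 14, 17, and 20 confine each of a, b, e to the 2 values {2, 3}.
Constraint 13 requires all 3 of them to be distinct, but only 2 values are available — impossible by the pigeonhole principle.

Unsatisfiable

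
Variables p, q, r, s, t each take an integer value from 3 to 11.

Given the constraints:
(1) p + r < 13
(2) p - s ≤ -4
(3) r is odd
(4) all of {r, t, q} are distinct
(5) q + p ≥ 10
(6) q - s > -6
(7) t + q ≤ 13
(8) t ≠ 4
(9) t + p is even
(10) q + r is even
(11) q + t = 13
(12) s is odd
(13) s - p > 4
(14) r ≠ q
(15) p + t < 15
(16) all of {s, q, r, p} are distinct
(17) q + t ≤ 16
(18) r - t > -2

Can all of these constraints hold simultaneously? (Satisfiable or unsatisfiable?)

Satisfiable

The assignment p = 6, q = 7, r = 5, s = 11, t = 6 works:
  constraint 1 holds since p + r = 11.
  constraint 2 holds since p - s = -5.
The rest check out directly.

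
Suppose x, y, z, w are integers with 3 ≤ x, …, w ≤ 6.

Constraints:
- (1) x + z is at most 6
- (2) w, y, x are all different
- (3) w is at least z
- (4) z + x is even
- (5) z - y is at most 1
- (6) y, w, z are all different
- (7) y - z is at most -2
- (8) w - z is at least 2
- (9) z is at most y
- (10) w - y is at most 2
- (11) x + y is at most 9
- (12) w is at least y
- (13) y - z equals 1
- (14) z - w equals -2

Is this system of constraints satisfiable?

Unsatisfiable

Constraints 7, 8, and 10 give y − w ≥ -2, w − z ≥ 2, z − y ≥ 2.
Adding all 3 inequalities: the left sides telescope to 0, and the right sides sum to (-2) + 2 + 2 = 2. So 0 ≥ 2, which is false.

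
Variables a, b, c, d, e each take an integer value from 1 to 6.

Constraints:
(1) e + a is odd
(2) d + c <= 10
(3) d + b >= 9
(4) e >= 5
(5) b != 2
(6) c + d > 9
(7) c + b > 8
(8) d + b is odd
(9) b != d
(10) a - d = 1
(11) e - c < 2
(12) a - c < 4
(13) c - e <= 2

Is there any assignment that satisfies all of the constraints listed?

Try a = 6, b = 6, c = 5, d = 5, e = 5.
Check constraint 2: d + c = 10; constraint 3: d + b = 11; constraint 6: c + d = 10. The remaining constraints are straightforward to verify.

Satisfiable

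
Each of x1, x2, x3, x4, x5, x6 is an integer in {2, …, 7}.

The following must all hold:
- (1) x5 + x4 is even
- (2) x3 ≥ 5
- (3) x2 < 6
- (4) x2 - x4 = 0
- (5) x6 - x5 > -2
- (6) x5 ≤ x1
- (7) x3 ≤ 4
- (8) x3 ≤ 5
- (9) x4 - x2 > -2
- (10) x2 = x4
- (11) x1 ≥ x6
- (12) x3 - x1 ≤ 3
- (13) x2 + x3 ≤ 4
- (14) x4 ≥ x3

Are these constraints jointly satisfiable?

Unsatisfiable

From constraint 2: x3 ≥ 5. From constraint 7: x3 ≤ 4. But 4 < 5, so no value of x3 works.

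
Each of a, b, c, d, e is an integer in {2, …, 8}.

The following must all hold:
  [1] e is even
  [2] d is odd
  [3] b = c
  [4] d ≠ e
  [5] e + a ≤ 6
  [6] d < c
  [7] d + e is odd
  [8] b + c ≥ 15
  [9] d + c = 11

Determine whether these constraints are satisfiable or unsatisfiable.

Satisfiable

The assignment a = 3, b = 8, c = 8, d = 3, e = 2 works:
  constraint 5 holds since e + a = 5.
  constraint 8 holds since b + c = 16.
The rest check out directly.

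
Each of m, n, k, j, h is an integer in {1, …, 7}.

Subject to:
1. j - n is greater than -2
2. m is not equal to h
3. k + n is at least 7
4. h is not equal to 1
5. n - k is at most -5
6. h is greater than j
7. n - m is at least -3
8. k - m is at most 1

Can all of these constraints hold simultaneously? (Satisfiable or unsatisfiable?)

Unsatisfiable

Constraints 5, 7, and 8 give k − n ≥ 5, n − m ≥ -3, m − k ≥ -1.
Adding all 3 inequalities: the left sides telescope to 0, and the right sides sum to 5 + (-3) + (-1) = 1. So 0 ≥ 1, which is false.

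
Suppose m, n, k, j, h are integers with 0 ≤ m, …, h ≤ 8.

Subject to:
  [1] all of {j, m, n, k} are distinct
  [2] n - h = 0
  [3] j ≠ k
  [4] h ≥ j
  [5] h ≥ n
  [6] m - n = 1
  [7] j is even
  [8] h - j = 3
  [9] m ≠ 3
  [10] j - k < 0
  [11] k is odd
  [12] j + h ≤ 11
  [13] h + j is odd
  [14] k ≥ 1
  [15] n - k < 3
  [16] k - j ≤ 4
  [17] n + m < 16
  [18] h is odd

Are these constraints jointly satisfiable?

Satisfiable

The assignment m = 8, n = 7, k = 5, j = 4, h = 7 works:
  constraint 2 holds since n - h = 0.
  constraint 6 holds since m - n = 1.
The rest check out directly.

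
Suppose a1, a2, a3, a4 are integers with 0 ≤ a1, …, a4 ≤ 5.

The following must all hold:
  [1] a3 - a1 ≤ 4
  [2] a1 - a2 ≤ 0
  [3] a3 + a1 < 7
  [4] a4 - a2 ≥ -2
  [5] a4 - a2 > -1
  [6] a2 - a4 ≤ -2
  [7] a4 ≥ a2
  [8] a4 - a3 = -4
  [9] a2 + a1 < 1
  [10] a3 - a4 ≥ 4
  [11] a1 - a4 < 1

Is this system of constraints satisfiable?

Constraints 1, 2, 6, and 10 give a1 − a3 ≥ -4, a3 − a4 ≥ 4, a4 − a2 ≥ 2, a2 − a1 ≥ 0.
Adding all 4 inequalities: the left sides telescope to 0, and the right sides sum to (-4) + 4 + 2 + 0 = 2. So 0 ≥ 2, which is false.

Unsatisfiable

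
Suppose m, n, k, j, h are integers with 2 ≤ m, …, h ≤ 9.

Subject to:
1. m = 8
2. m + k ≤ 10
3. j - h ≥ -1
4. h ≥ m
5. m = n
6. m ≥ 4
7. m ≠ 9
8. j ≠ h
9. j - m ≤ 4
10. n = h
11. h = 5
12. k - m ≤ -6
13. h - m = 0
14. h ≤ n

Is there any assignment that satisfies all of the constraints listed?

Unsatisfiable

Constraint 1 fixes m = 8 and constraint 11 fixes h = 5. Constraints 5 and 10 give m = n = h, so m = h. But 8 ≠ 5 — contradiction.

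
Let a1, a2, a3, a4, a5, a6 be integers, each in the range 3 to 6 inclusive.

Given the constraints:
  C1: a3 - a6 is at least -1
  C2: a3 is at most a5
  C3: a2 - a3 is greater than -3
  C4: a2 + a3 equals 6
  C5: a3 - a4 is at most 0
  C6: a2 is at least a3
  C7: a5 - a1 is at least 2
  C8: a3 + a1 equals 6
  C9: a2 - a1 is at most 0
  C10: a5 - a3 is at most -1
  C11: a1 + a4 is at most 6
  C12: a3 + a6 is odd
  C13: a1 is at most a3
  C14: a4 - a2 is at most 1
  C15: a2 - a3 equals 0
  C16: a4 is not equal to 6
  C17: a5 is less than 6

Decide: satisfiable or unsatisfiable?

Constraints 5, 7, 9, 10, and 14 give a2 − a4 ≥ -1, a4 − a3 ≥ 0, a3 − a5 ≥ 1, a5 − a1 ≥ 2, a1 − a2 ≥ 0.
Adding all 5 inequalities: the left sides telescope to 0, and the right sides sum to (-1) + 0 + 1 + 2 + 0 = 2. So 0 ≥ 2, which is false.

Unsatisfiable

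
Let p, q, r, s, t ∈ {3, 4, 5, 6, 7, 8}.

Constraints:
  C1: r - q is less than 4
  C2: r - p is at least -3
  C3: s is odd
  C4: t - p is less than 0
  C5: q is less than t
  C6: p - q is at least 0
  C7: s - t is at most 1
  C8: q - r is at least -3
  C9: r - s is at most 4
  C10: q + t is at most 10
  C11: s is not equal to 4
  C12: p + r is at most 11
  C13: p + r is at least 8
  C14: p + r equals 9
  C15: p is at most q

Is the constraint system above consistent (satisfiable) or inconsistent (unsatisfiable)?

Constraints 4, 5, and 15 give t < p, p ≤ q, q < t. Chaining: t < p ≤ q < t, which forces t < t — impossible.

Unsatisfiable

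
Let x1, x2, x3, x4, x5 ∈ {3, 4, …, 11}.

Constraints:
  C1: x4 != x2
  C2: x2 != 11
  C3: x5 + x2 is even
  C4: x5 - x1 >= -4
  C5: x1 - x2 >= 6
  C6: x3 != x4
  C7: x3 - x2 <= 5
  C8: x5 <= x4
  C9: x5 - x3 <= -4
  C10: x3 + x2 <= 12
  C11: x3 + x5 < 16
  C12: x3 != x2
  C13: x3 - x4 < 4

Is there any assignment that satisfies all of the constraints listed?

Constraints 4, 5, 7, and 9 give x5 − x1 ≥ -4, x1 − x2 ≥ 6, x2 − x3 ≥ -5, x3 − x5 ≥ 4.
Adding all 4 inequalities: the left sides telescope to 0, and the right sides sum to (-4) + 6 + (-5) + 4 = 1. So 0 ≥ 1, which is false.

Unsatisfiable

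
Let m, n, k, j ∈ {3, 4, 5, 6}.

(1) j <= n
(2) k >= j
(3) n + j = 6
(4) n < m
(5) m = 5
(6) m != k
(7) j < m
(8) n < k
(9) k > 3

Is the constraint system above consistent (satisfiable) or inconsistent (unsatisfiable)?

Satisfiable

One satisfying assignment is m = 5, n = 3, k = 4, j = 3.
For the less obvious constraints — constraint 1: j = 3, n = 3; constraint 3: n + j = 6 — and the others hold by inspection.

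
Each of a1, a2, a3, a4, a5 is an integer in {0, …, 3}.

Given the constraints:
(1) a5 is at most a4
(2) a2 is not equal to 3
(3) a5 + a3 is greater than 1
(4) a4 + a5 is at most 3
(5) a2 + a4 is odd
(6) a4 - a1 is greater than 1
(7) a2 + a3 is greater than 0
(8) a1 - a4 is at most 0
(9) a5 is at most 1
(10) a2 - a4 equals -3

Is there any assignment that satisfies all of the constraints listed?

Try a1 = 1, a2 = 0, a3 = 2, a4 = 3, a5 = 0.
Check constraint 3: a5 + a3 = 2; constraint 4: a4 + a5 = 3. The remaining constraints are straightforward to verify.

Satisfiable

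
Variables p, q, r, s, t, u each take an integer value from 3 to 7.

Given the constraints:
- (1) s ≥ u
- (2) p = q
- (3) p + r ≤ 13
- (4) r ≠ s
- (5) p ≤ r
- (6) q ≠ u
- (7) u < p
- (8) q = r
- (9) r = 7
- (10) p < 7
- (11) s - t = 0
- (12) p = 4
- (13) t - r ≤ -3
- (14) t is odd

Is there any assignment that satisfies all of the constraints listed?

Unsatisfiable

Constraint 12 fixes p = 4 and constraint 9 fixes r = 7. Constraints 2 and 8 give p = q = r, so p = r. But 4 ≠ 7 — contradiction.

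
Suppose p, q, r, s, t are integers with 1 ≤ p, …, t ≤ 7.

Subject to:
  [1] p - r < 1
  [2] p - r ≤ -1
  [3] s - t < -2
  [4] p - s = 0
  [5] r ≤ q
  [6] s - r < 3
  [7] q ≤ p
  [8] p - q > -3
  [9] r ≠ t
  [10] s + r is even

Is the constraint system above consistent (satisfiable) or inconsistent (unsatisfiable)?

Constraints 2, 5, and 7 give p < r, r ≤ q, q ≤ p. Chaining: p < r ≤ q ≤ p, which forces p < p — impossible.

Unsatisfiable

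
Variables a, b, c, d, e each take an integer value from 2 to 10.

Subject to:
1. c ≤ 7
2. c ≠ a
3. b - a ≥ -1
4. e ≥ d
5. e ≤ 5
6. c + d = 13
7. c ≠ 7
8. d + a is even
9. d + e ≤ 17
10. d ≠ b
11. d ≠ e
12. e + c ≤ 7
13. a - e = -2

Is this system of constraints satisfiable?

Unsatisfiable

From constraint 1: c ≤ 7. From constraints 4 and 5: d ≤ e ≤ 5. Hence c + d ≤ 12. But constraint 6 requires c + d = 13, and 13 > 12. Contradiction.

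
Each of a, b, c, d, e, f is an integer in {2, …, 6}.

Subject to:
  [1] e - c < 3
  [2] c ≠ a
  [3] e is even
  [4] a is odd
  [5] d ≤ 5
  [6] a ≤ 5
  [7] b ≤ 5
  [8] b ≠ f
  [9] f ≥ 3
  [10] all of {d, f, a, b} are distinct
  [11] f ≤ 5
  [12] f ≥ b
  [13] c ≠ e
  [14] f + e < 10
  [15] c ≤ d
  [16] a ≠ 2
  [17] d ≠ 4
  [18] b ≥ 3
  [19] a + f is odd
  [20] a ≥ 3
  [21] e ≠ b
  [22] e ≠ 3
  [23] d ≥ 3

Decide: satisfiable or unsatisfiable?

Constraints 5, 6, 7, 9, 11, 18, 20, and 23 confine each of d, f, a, b to the 3 values {3, …, 5}.
Constraint 10 requires all 4 of them to be distinct, but only 3 values are available — impossible by the pigeonhole principle.

Unsatisfiable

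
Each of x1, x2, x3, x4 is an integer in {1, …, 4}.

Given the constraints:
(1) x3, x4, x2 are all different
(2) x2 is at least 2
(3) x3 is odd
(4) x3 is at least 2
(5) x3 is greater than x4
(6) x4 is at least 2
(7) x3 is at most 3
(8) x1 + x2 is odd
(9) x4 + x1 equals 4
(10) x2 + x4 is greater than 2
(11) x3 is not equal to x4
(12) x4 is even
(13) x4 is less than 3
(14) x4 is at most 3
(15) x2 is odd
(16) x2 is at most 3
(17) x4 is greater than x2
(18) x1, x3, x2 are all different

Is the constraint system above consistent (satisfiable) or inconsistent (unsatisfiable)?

Constraints 2, 4, 6, 7, 14, and 16 confine each of x3, x4, x2 to the 2 values {2, 3}.
Constraint 1 requires all 3 of them to be distinct, but only 2 values are available — impossible by the pigeonhole principle.

Unsatisfiable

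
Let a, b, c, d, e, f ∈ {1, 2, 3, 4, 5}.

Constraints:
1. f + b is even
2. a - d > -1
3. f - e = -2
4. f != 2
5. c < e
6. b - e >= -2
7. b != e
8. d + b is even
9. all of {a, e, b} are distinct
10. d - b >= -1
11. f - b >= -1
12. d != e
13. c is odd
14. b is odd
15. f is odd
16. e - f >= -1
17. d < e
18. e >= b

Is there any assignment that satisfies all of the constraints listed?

Satisfiable

One satisfying assignment is a = 4, b = 3, c = 3, d = 3, e = 5, f = 3.
For the less obvious constraints — constraint 2: a - d = 1; constraint 3: f - e = -2 — and the others hold by inspection.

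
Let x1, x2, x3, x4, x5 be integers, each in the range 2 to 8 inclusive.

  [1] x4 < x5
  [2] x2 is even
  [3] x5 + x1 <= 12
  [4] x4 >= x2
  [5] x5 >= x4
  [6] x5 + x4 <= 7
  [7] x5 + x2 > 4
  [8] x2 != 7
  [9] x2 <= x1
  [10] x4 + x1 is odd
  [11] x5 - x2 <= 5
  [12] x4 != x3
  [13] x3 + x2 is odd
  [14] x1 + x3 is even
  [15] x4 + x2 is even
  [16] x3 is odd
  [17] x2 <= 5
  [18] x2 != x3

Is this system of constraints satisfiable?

One satisfying assignment is x1 = 5, x2 = 2, x3 = 7, x4 = 2, x5 = 4.
For the less obvious constraints — constraint 3: x5 + x1 = 9; constraint 6: x5 + x4 = 6 — and the others hold by inspection.

Satisfiable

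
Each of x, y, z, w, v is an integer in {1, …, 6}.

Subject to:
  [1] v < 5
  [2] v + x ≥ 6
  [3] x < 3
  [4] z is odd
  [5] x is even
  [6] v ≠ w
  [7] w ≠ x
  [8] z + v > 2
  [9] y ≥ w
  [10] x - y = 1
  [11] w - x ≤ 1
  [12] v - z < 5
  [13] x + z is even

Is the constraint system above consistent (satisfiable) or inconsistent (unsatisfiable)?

Constraint 5 makes x even and constraint 4 makes z odd, so x + z must be odd. Constraint 13 says x + z is even — contradiction.

Unsatisfiable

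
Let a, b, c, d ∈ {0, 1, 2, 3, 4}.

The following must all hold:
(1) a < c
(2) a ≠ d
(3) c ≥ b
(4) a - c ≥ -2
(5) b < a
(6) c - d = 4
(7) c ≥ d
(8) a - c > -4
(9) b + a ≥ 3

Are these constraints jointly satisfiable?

The assignment a = 3, b = 0, c = 4, d = 0 works:
  constraint 4 holds since a - c = -1.
  constraint 6 holds since c - d = 4.
  constraint 8 holds since a - c = -1.
The rest check out directly.

Satisfiable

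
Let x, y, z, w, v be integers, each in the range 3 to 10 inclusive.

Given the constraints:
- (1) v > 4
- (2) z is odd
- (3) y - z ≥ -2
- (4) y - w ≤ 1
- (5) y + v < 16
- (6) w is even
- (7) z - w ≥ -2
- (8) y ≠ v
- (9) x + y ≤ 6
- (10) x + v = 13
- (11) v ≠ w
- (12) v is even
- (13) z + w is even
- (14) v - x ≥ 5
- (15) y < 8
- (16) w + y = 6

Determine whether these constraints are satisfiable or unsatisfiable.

Unsatisfiable

Constraint 2 makes z odd and constraint 6 makes w even, so z + w must be odd. Constraint 13 says z + w is even — contradiction.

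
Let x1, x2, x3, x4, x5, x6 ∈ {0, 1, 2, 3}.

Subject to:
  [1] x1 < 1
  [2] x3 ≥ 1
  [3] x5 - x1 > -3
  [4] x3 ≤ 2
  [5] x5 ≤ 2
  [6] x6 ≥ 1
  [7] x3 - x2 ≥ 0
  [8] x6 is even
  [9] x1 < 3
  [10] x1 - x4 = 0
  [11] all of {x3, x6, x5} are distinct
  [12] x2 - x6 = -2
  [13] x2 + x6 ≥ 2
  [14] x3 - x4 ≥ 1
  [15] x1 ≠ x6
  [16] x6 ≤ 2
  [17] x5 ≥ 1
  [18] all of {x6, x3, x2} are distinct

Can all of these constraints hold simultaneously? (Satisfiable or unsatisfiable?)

Unsatisfiable

Constraints 2, 4, 5, 6, 16, and 17 confine each of x3, x6, x5 to the 2 values {1, 2}.
Constraint 11 requires all 3 of them to be distinct, but only 2 values are available — impossible by the pigeonhole principle.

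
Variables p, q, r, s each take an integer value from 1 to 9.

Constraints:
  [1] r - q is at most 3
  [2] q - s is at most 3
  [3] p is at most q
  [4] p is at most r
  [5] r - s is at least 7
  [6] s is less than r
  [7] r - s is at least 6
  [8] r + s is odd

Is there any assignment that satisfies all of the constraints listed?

Unsatisfiable

Constraints 1, 2, and 5 give r − s ≥ 7, s − q ≥ -3, q − r ≥ -3.
Adding all 3 inequalities: the left sides telescope to 0, and the right sides sum to 7 + (-3) + (-3) = 1. So 0 ≥ 1, which is false.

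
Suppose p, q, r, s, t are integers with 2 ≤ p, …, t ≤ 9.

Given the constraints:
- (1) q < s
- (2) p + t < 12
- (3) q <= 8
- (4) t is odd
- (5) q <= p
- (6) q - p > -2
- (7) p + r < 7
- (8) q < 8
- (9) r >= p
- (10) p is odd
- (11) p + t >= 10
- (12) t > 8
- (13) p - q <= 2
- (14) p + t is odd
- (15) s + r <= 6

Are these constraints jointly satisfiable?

Constraint 10 makes p odd and constraint 4 makes t odd, so p + t must be even. Constraint 14 says p + t is odd — contradiction.

Unsatisfiable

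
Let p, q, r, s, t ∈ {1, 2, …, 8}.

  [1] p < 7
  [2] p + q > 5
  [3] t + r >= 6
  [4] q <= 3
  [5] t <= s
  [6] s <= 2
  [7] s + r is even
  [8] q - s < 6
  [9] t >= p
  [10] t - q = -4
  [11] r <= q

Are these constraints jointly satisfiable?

From constraints 5 and 6: t ≤ s ≤ 2. From constraints 4 and 11: r ≤ q ≤ 3. Hence t + r ≤ 5. But constraint 3 requires t + r ≥ 6, and 6 > 5. Contradiction.

Unsatisfiable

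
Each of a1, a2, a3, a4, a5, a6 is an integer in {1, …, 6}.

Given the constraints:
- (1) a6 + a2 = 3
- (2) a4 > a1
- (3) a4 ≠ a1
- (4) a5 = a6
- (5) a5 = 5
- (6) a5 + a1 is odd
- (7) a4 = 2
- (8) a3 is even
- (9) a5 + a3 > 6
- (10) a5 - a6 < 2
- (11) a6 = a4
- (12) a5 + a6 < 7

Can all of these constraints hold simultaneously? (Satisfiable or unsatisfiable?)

Constraint 5 fixes a5 = 5 and constraint 7 fixes a4 = 2. Constraints 4 and 11 give a5 = a6 = a4, so a5 = a4. But 5 ≠ 2 — contradiction.

Unsatisfiable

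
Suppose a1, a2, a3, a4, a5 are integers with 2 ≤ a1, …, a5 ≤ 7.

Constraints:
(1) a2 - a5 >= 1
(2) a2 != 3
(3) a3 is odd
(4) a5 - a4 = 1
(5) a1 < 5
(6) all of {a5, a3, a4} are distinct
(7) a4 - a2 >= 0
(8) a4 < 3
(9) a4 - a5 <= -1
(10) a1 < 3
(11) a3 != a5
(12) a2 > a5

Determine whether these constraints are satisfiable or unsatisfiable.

Constraints 1, 7, and 9 give a5 − a4 ≥ 1, a4 − a2 ≥ 0, a2 − a5 ≥ 1.
Adding all 3 inequalities: the left sides telescope to 0, and the right sides sum to 1 + 0 + 1 = 2. So 0 ≥ 2, which is false.

Unsatisfiable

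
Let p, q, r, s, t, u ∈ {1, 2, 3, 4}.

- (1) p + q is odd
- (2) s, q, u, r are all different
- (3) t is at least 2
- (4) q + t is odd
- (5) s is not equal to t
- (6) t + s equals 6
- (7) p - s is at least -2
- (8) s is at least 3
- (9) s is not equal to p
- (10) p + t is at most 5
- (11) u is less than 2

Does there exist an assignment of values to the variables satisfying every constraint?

Satisfiable

The assignment p = 2, q = 3, r = 2, s = 4, t = 2, u = 1 works:
  constraint 6 holds since t + s = 6.
  constraint 7 holds since p - s = -2.
The rest check out directly.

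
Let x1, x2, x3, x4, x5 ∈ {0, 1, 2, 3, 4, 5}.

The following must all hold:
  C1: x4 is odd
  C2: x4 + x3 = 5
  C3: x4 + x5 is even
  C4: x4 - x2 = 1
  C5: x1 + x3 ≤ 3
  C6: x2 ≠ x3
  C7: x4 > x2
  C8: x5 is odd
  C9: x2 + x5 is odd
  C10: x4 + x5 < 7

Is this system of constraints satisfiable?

One satisfying assignment is x1 = 3, x2 = 4, x3 = 0, x4 = 5, x5 = 1.
For the less obvious constraints — constraint 2: x4 + x3 = 5; constraint 4: x4 - x2 = 1 — and the others hold by inspection.

Satisfiable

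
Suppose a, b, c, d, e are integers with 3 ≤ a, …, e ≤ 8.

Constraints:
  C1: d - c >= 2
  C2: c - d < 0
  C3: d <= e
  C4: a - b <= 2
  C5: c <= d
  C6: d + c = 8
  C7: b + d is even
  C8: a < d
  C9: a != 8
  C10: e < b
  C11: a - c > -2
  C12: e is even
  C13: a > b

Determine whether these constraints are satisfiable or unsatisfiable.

Unsatisfiable

Constraints 3, 8, 10, and 13 give e < b, b < a, a < d, d ≤ e. Chaining: e < b < a < d ≤ e, which forces e < e — impossible.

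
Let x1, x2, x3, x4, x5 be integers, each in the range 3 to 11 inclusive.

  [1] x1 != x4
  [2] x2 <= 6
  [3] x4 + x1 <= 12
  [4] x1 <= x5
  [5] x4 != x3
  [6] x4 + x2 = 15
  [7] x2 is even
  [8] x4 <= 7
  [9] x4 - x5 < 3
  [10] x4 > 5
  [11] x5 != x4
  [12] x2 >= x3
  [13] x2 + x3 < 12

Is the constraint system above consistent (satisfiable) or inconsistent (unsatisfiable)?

From constraint 8: x4 ≤ 7. From constraint 2: x2 ≤ 6. Hence x4 + x2 ≤ 13. But constraint 6 requires x4 + x2 = 15, and 15 > 13. Contradiction.

Unsatisfiable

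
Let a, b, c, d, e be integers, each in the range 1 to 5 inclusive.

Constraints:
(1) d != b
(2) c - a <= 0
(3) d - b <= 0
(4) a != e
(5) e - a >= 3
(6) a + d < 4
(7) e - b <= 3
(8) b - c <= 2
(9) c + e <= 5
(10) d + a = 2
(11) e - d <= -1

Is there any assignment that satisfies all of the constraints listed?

Unsatisfiable

Constraints 2, 3, 5, 8, and 11 give b − d ≥ 0, d − e ≥ 1, e − a ≥ 3, a − c ≥ 0, c − b ≥ -2.
Adding all 5 inequalities: the left sides telescope to 0, and the right sides sum to 0 + 1 + 3 + 0 + (-2) = 2. So 0 ≥ 2, which is false.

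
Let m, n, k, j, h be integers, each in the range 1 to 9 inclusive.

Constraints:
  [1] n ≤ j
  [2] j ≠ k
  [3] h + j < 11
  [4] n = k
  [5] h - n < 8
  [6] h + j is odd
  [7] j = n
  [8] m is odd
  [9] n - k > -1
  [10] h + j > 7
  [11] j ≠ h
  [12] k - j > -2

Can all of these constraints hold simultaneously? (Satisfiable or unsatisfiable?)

From constraints 4 and 7, j = n = k, so j = k. But constraint 2 says j ≠ k. Contradiction.

Unsatisfiable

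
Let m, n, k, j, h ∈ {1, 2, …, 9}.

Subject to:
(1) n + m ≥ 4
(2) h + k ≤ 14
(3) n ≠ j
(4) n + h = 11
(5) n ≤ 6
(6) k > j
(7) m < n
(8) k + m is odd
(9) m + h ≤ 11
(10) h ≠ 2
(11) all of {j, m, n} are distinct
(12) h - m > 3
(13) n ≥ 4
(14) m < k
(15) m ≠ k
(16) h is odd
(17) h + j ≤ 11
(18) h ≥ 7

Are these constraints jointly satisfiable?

Try m = 2, n = 4, k = 7, j = 1, h = 7.
Check constraint 1: n + m = 6; constraint 2: h + k = 14; constraint 4: n + h = 11. The remaining constraints are straightforward to verify.

Satisfiable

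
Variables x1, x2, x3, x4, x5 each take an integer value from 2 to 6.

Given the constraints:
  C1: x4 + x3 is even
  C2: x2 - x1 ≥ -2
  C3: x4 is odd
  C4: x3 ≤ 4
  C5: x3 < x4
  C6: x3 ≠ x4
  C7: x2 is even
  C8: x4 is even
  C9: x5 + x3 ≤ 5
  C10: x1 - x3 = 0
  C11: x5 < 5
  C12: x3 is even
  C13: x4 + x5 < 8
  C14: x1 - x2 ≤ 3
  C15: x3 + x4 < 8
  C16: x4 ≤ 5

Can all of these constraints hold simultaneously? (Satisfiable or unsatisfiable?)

Constraint 3 makes x4 odd and constraint 12 makes x3 even, so x4 + x3 must be odd. Constraint 1 says x4 + x3 is even — contradiction.

Unsatisfiable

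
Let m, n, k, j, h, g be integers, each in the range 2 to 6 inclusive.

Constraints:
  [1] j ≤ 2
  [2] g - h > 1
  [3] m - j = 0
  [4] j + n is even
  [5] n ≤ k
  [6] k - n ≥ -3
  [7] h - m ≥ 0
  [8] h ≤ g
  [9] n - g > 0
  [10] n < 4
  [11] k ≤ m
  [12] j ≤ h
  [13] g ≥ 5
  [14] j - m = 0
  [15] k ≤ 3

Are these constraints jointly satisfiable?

Unsatisfiable

Constraints 5, 7, 8, 9, and 11 give k ≤ m, m ≤ h, h ≤ g, g < n, n ≤ k. Chaining: k ≤ m ≤ h ≤ g < n ≤ k, which forces k < k — impossible.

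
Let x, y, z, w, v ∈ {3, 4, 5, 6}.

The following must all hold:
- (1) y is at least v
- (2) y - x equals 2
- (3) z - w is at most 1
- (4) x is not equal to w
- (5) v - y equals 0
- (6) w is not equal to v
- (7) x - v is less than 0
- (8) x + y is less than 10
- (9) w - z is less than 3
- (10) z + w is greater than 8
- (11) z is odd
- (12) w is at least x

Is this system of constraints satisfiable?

Satisfiable

The assignment x = 3, y = 5, z = 5, w = 6, v = 5 works:
  constraint 2 holds since y - x = 2.
  constraint 3 holds since z - w = -1.
The rest check out directly.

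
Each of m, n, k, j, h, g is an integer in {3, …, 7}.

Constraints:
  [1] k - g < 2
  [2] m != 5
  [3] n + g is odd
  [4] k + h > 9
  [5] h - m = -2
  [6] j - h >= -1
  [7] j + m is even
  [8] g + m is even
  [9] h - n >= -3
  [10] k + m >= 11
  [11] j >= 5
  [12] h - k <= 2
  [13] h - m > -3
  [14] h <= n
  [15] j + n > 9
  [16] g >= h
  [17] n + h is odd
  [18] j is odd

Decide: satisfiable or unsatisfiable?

Try m = 7, n = 6, k = 6, j = 5, h = 5, g = 5.
Check constraint 1: k - g = 1; constraint 4: k + h = 11. The remaining constraints are straightforward to verify.

Satisfiable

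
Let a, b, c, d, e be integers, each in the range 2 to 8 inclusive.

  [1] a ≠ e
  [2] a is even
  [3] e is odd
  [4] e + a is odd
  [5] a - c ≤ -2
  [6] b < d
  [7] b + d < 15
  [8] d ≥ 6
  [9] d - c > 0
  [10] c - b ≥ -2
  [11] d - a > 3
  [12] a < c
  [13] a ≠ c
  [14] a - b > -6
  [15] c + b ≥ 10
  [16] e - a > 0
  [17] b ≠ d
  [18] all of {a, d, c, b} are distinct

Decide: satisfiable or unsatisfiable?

Satisfiable

The assignment a = 2, b = 6, c = 7, d = 8, e = 5 works:
  constraint 5 holds since a - c = -5.
  constraint 7 holds since b + d = 14.
  constraint 9 holds since d - c = 1.
The rest check out directly.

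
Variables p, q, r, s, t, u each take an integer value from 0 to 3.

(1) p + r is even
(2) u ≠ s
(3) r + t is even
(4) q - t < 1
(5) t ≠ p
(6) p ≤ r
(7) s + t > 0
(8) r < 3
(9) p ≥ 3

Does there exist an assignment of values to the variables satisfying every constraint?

Unsatisfiable

From constraints 6 and 9: r ≥ p and p ≥ 3, so r ≥ 3. From constraint 8: r ≤ 2. But 2 < 3, so no value of r works.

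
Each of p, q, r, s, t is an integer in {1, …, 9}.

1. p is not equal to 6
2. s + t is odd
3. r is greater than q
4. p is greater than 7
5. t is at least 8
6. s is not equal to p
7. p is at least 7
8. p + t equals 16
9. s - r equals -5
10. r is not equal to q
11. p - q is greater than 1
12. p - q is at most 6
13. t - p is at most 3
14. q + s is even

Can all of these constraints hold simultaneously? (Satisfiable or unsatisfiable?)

Satisfiable

Setting (p, q, r, s, t) = (8, 5, 8, 3, 8) satisfies everything: constraint 8: p + t = 16; constraint 9: s - r = -5; constraint 11: p - q = 3, and the others follow.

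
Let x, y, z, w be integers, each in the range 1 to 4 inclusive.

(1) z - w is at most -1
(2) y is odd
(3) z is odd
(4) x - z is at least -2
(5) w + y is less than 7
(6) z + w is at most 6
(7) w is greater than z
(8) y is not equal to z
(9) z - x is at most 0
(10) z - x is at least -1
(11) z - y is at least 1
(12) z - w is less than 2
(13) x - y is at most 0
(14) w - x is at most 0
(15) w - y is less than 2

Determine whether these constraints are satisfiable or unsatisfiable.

Constraints 1, 11, 13, and 14 give w − z ≥ 1, z − y ≥ 1, y − x ≥ 0, x − w ≥ 0.
Adding all 4 inequalities: the left sides telescope to 0, and the right sides sum to 1 + 1 + 0 + 0 = 2. So 0 ≥ 2, which is false.

Unsatisfiable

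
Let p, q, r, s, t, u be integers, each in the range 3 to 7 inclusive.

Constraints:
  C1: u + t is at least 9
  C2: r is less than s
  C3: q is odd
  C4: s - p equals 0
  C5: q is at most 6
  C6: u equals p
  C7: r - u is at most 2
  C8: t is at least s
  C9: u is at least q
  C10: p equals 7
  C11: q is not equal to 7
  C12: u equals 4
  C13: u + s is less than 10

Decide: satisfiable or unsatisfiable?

Constraint 12 fixes u = 4 and constraint 10 fixes p = 7, but constraint 6 requires u = p. Since 4 ≠ 7, contradiction.

Unsatisfiable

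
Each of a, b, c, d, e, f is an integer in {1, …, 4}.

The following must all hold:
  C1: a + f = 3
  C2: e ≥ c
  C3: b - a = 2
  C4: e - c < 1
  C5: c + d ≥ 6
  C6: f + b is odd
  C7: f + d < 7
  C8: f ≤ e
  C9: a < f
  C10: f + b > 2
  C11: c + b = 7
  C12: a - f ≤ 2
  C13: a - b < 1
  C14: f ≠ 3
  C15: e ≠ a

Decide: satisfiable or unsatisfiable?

The assignment a = 1, b = 3, c = 4, d = 4, e = 4, f = 2 works:
  constraint 1 holds since a + f = 3.
  constraint 3 holds since b - a = 2.
The rest check out directly.

Satisfiable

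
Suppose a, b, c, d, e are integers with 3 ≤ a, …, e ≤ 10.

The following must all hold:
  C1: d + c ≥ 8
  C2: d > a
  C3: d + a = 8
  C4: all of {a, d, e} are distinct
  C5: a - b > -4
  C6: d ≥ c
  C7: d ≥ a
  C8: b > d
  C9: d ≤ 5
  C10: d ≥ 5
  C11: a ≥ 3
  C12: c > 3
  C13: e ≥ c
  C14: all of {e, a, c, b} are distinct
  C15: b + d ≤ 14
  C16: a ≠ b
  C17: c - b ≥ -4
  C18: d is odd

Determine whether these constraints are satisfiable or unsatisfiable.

Satisfiable

Setting (a, b, c, d, e) = (3, 6, 4, 5, 8) satisfies everything: constraint 1: d + c = 9; constraint 3: d + a = 8, and the others follow.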